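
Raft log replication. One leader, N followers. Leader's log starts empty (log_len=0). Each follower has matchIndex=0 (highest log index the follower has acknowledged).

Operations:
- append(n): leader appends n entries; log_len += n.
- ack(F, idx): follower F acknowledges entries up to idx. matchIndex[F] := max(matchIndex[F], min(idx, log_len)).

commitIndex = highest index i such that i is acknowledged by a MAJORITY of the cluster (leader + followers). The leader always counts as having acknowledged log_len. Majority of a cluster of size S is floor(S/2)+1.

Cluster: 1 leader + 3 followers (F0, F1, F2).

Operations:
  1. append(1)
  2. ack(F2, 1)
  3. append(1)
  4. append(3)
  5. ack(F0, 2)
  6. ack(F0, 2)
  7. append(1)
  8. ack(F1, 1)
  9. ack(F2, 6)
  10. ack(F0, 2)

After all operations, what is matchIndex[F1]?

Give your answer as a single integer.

Op 1: append 1 -> log_len=1
Op 2: F2 acks idx 1 -> match: F0=0 F1=0 F2=1; commitIndex=0
Op 3: append 1 -> log_len=2
Op 4: append 3 -> log_len=5
Op 5: F0 acks idx 2 -> match: F0=2 F1=0 F2=1; commitIndex=1
Op 6: F0 acks idx 2 -> match: F0=2 F1=0 F2=1; commitIndex=1
Op 7: append 1 -> log_len=6
Op 8: F1 acks idx 1 -> match: F0=2 F1=1 F2=1; commitIndex=1
Op 9: F2 acks idx 6 -> match: F0=2 F1=1 F2=6; commitIndex=2
Op 10: F0 acks idx 2 -> match: F0=2 F1=1 F2=6; commitIndex=2

Answer: 1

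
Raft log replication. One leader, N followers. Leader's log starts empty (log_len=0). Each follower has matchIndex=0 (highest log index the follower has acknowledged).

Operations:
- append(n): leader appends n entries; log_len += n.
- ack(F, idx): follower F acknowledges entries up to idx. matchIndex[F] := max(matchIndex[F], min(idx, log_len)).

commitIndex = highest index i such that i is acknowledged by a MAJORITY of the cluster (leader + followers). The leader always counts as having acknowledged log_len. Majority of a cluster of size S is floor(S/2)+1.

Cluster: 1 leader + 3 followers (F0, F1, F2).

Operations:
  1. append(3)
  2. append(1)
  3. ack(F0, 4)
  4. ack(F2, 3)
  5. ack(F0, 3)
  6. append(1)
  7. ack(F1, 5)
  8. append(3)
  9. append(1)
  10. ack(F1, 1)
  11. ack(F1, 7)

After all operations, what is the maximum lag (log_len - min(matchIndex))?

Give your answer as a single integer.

Op 1: append 3 -> log_len=3
Op 2: append 1 -> log_len=4
Op 3: F0 acks idx 4 -> match: F0=4 F1=0 F2=0; commitIndex=0
Op 4: F2 acks idx 3 -> match: F0=4 F1=0 F2=3; commitIndex=3
Op 5: F0 acks idx 3 -> match: F0=4 F1=0 F2=3; commitIndex=3
Op 6: append 1 -> log_len=5
Op 7: F1 acks idx 5 -> match: F0=4 F1=5 F2=3; commitIndex=4
Op 8: append 3 -> log_len=8
Op 9: append 1 -> log_len=9
Op 10: F1 acks idx 1 -> match: F0=4 F1=5 F2=3; commitIndex=4
Op 11: F1 acks idx 7 -> match: F0=4 F1=7 F2=3; commitIndex=4

Answer: 6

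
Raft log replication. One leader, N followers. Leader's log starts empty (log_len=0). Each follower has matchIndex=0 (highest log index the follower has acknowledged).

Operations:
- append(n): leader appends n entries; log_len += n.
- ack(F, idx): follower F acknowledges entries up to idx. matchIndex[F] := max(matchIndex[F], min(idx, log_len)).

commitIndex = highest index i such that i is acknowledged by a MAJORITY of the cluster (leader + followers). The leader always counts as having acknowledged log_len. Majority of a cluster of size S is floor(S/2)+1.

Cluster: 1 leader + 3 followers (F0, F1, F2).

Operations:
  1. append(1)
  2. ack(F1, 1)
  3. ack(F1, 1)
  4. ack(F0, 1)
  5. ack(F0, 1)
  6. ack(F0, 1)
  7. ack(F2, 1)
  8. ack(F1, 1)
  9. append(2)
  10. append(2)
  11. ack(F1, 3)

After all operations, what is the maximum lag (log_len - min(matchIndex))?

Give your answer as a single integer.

Op 1: append 1 -> log_len=1
Op 2: F1 acks idx 1 -> match: F0=0 F1=1 F2=0; commitIndex=0
Op 3: F1 acks idx 1 -> match: F0=0 F1=1 F2=0; commitIndex=0
Op 4: F0 acks idx 1 -> match: F0=1 F1=1 F2=0; commitIndex=1
Op 5: F0 acks idx 1 -> match: F0=1 F1=1 F2=0; commitIndex=1
Op 6: F0 acks idx 1 -> match: F0=1 F1=1 F2=0; commitIndex=1
Op 7: F2 acks idx 1 -> match: F0=1 F1=1 F2=1; commitIndex=1
Op 8: F1 acks idx 1 -> match: F0=1 F1=1 F2=1; commitIndex=1
Op 9: append 2 -> log_len=3
Op 10: append 2 -> log_len=5
Op 11: F1 acks idx 3 -> match: F0=1 F1=3 F2=1; commitIndex=1

Answer: 4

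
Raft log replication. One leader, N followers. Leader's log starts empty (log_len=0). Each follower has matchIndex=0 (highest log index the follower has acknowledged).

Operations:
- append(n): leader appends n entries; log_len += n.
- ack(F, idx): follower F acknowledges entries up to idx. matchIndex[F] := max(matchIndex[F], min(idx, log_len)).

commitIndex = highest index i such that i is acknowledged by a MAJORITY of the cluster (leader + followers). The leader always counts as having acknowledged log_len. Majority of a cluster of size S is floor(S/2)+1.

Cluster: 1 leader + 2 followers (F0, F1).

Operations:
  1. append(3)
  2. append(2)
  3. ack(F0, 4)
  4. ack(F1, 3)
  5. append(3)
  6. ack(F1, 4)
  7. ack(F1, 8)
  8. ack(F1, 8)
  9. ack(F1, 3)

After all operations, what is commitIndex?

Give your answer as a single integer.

Answer: 8

Derivation:
Op 1: append 3 -> log_len=3
Op 2: append 2 -> log_len=5
Op 3: F0 acks idx 4 -> match: F0=4 F1=0; commitIndex=4
Op 4: F1 acks idx 3 -> match: F0=4 F1=3; commitIndex=4
Op 5: append 3 -> log_len=8
Op 6: F1 acks idx 4 -> match: F0=4 F1=4; commitIndex=4
Op 7: F1 acks idx 8 -> match: F0=4 F1=8; commitIndex=8
Op 8: F1 acks idx 8 -> match: F0=4 F1=8; commitIndex=8
Op 9: F1 acks idx 3 -> match: F0=4 F1=8; commitIndex=8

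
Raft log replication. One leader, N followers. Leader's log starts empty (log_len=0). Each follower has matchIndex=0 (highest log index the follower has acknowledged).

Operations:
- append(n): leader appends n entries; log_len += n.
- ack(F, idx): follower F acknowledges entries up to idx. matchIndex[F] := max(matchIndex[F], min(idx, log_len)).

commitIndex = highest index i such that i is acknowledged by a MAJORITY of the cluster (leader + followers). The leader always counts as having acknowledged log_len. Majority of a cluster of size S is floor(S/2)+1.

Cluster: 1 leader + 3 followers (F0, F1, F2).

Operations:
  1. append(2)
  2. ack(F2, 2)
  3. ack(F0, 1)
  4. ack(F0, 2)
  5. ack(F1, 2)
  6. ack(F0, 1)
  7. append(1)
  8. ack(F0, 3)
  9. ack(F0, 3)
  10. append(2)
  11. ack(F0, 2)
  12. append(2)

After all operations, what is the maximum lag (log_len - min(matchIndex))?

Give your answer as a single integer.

Answer: 5

Derivation:
Op 1: append 2 -> log_len=2
Op 2: F2 acks idx 2 -> match: F0=0 F1=0 F2=2; commitIndex=0
Op 3: F0 acks idx 1 -> match: F0=1 F1=0 F2=2; commitIndex=1
Op 4: F0 acks idx 2 -> match: F0=2 F1=0 F2=2; commitIndex=2
Op 5: F1 acks idx 2 -> match: F0=2 F1=2 F2=2; commitIndex=2
Op 6: F0 acks idx 1 -> match: F0=2 F1=2 F2=2; commitIndex=2
Op 7: append 1 -> log_len=3
Op 8: F0 acks idx 3 -> match: F0=3 F1=2 F2=2; commitIndex=2
Op 9: F0 acks idx 3 -> match: F0=3 F1=2 F2=2; commitIndex=2
Op 10: append 2 -> log_len=5
Op 11: F0 acks idx 2 -> match: F0=3 F1=2 F2=2; commitIndex=2
Op 12: append 2 -> log_len=7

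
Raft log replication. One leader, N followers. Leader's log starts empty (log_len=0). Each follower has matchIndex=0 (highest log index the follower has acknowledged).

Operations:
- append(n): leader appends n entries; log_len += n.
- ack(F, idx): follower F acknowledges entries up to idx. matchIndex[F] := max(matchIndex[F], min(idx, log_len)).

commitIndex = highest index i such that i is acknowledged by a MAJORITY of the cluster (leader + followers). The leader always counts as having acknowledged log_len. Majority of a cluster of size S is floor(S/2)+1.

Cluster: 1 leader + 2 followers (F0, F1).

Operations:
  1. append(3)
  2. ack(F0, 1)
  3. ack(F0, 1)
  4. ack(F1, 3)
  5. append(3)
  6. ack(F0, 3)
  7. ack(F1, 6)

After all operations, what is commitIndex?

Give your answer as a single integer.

Op 1: append 3 -> log_len=3
Op 2: F0 acks idx 1 -> match: F0=1 F1=0; commitIndex=1
Op 3: F0 acks idx 1 -> match: F0=1 F1=0; commitIndex=1
Op 4: F1 acks idx 3 -> match: F0=1 F1=3; commitIndex=3
Op 5: append 3 -> log_len=6
Op 6: F0 acks idx 3 -> match: F0=3 F1=3; commitIndex=3
Op 7: F1 acks idx 6 -> match: F0=3 F1=6; commitIndex=6

Answer: 6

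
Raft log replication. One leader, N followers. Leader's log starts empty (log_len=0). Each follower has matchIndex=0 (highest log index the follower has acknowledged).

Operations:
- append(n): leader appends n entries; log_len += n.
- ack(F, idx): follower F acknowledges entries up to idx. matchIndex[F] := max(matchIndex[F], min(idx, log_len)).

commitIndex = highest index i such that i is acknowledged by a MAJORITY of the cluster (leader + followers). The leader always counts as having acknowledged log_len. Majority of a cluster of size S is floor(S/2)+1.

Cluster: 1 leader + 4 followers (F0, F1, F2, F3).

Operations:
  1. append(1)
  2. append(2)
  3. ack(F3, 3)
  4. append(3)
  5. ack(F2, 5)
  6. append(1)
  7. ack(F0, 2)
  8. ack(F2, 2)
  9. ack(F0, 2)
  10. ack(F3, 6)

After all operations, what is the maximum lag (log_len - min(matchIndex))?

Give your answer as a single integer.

Op 1: append 1 -> log_len=1
Op 2: append 2 -> log_len=3
Op 3: F3 acks idx 3 -> match: F0=0 F1=0 F2=0 F3=3; commitIndex=0
Op 4: append 3 -> log_len=6
Op 5: F2 acks idx 5 -> match: F0=0 F1=0 F2=5 F3=3; commitIndex=3
Op 6: append 1 -> log_len=7
Op 7: F0 acks idx 2 -> match: F0=2 F1=0 F2=5 F3=3; commitIndex=3
Op 8: F2 acks idx 2 -> match: F0=2 F1=0 F2=5 F3=3; commitIndex=3
Op 9: F0 acks idx 2 -> match: F0=2 F1=0 F2=5 F3=3; commitIndex=3
Op 10: F3 acks idx 6 -> match: F0=2 F1=0 F2=5 F3=6; commitIndex=5

Answer: 7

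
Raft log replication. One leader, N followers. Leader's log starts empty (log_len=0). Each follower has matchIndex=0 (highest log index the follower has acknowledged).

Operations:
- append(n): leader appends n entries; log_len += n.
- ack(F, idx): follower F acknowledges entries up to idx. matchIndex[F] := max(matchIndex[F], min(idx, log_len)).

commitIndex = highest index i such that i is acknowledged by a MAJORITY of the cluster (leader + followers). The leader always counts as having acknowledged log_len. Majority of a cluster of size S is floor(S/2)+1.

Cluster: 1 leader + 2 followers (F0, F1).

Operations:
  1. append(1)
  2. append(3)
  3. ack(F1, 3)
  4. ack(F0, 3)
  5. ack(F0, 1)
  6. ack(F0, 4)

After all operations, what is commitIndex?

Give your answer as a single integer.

Answer: 4

Derivation:
Op 1: append 1 -> log_len=1
Op 2: append 3 -> log_len=4
Op 3: F1 acks idx 3 -> match: F0=0 F1=3; commitIndex=3
Op 4: F0 acks idx 3 -> match: F0=3 F1=3; commitIndex=3
Op 5: F0 acks idx 1 -> match: F0=3 F1=3; commitIndex=3
Op 6: F0 acks idx 4 -> match: F0=4 F1=3; commitIndex=4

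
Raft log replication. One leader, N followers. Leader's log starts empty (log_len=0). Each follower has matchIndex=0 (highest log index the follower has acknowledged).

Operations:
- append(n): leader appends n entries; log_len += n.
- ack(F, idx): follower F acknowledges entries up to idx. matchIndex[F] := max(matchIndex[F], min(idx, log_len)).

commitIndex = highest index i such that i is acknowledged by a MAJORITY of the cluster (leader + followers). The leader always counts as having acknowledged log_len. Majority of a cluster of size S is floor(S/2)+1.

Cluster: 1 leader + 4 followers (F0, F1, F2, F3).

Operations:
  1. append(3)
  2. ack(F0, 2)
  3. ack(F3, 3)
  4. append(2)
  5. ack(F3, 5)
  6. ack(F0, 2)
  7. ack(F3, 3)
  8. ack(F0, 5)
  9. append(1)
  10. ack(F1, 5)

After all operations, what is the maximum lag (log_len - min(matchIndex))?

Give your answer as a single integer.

Op 1: append 3 -> log_len=3
Op 2: F0 acks idx 2 -> match: F0=2 F1=0 F2=0 F3=0; commitIndex=0
Op 3: F3 acks idx 3 -> match: F0=2 F1=0 F2=0 F3=3; commitIndex=2
Op 4: append 2 -> log_len=5
Op 5: F3 acks idx 5 -> match: F0=2 F1=0 F2=0 F3=5; commitIndex=2
Op 6: F0 acks idx 2 -> match: F0=2 F1=0 F2=0 F3=5; commitIndex=2
Op 7: F3 acks idx 3 -> match: F0=2 F1=0 F2=0 F3=5; commitIndex=2
Op 8: F0 acks idx 5 -> match: F0=5 F1=0 F2=0 F3=5; commitIndex=5
Op 9: append 1 -> log_len=6
Op 10: F1 acks idx 5 -> match: F0=5 F1=5 F2=0 F3=5; commitIndex=5

Answer: 6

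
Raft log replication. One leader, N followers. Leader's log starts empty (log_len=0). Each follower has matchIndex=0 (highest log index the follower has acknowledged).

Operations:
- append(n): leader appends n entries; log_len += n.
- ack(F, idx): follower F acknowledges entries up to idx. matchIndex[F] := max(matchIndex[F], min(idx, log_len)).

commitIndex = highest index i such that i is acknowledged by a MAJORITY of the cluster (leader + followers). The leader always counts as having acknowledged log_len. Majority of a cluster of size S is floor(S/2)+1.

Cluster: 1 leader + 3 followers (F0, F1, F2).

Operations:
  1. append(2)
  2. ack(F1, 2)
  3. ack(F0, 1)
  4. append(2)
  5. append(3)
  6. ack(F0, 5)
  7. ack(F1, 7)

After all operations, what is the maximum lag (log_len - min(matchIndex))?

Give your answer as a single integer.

Answer: 7

Derivation:
Op 1: append 2 -> log_len=2
Op 2: F1 acks idx 2 -> match: F0=0 F1=2 F2=0; commitIndex=0
Op 3: F0 acks idx 1 -> match: F0=1 F1=2 F2=0; commitIndex=1
Op 4: append 2 -> log_len=4
Op 5: append 3 -> log_len=7
Op 6: F0 acks idx 5 -> match: F0=5 F1=2 F2=0; commitIndex=2
Op 7: F1 acks idx 7 -> match: F0=5 F1=7 F2=0; commitIndex=5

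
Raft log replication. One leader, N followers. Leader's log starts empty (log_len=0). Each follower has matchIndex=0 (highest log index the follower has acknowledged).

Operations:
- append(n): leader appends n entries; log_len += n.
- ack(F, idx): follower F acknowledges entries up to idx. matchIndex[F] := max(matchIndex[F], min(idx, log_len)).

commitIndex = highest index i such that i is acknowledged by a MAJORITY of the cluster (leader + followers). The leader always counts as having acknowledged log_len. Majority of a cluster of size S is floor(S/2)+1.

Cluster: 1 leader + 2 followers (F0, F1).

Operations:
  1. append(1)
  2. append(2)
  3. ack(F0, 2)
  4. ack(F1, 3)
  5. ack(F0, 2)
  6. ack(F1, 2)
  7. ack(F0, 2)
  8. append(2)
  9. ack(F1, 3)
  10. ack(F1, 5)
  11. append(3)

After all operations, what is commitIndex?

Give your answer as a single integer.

Op 1: append 1 -> log_len=1
Op 2: append 2 -> log_len=3
Op 3: F0 acks idx 2 -> match: F0=2 F1=0; commitIndex=2
Op 4: F1 acks idx 3 -> match: F0=2 F1=3; commitIndex=3
Op 5: F0 acks idx 2 -> match: F0=2 F1=3; commitIndex=3
Op 6: F1 acks idx 2 -> match: F0=2 F1=3; commitIndex=3
Op 7: F0 acks idx 2 -> match: F0=2 F1=3; commitIndex=3
Op 8: append 2 -> log_len=5
Op 9: F1 acks idx 3 -> match: F0=2 F1=3; commitIndex=3
Op 10: F1 acks idx 5 -> match: F0=2 F1=5; commitIndex=5
Op 11: append 3 -> log_len=8

Answer: 5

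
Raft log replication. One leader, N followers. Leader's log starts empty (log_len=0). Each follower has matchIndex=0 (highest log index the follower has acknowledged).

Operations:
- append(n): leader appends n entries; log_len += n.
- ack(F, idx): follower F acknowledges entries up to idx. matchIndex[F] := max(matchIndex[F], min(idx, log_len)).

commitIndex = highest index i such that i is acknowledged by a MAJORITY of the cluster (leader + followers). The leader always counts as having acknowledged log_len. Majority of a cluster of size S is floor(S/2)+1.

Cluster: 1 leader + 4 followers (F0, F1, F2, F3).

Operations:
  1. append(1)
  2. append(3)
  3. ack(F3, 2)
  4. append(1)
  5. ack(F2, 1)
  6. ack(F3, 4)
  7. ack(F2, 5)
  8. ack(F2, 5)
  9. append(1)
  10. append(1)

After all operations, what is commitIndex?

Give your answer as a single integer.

Answer: 4

Derivation:
Op 1: append 1 -> log_len=1
Op 2: append 3 -> log_len=4
Op 3: F3 acks idx 2 -> match: F0=0 F1=0 F2=0 F3=2; commitIndex=0
Op 4: append 1 -> log_len=5
Op 5: F2 acks idx 1 -> match: F0=0 F1=0 F2=1 F3=2; commitIndex=1
Op 6: F3 acks idx 4 -> match: F0=0 F1=0 F2=1 F3=4; commitIndex=1
Op 7: F2 acks idx 5 -> match: F0=0 F1=0 F2=5 F3=4; commitIndex=4
Op 8: F2 acks idx 5 -> match: F0=0 F1=0 F2=5 F3=4; commitIndex=4
Op 9: append 1 -> log_len=6
Op 10: append 1 -> log_len=7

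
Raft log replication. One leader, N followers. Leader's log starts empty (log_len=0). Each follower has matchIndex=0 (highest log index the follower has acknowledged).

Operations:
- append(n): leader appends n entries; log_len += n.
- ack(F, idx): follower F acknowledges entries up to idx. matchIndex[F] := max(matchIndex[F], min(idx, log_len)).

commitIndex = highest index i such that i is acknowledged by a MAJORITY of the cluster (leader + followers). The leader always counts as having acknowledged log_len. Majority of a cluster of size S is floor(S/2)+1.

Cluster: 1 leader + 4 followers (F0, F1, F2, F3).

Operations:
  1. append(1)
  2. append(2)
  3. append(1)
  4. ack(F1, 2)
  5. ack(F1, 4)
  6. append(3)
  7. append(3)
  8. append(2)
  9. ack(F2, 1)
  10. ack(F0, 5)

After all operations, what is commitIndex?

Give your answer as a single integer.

Op 1: append 1 -> log_len=1
Op 2: append 2 -> log_len=3
Op 3: append 1 -> log_len=4
Op 4: F1 acks idx 2 -> match: F0=0 F1=2 F2=0 F3=0; commitIndex=0
Op 5: F1 acks idx 4 -> match: F0=0 F1=4 F2=0 F3=0; commitIndex=0
Op 6: append 3 -> log_len=7
Op 7: append 3 -> log_len=10
Op 8: append 2 -> log_len=12
Op 9: F2 acks idx 1 -> match: F0=0 F1=4 F2=1 F3=0; commitIndex=1
Op 10: F0 acks idx 5 -> match: F0=5 F1=4 F2=1 F3=0; commitIndex=4

Answer: 4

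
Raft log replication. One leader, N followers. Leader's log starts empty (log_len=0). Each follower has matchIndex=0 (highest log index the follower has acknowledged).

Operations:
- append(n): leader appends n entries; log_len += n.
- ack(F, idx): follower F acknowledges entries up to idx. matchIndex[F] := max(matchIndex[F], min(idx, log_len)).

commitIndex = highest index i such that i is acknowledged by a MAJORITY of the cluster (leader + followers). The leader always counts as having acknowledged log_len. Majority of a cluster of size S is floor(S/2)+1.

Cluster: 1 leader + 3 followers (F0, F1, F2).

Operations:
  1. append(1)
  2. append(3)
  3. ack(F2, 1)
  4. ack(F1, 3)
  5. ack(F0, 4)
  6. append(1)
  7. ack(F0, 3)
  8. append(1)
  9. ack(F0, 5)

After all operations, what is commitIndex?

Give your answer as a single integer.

Answer: 3

Derivation:
Op 1: append 1 -> log_len=1
Op 2: append 3 -> log_len=4
Op 3: F2 acks idx 1 -> match: F0=0 F1=0 F2=1; commitIndex=0
Op 4: F1 acks idx 3 -> match: F0=0 F1=3 F2=1; commitIndex=1
Op 5: F0 acks idx 4 -> match: F0=4 F1=3 F2=1; commitIndex=3
Op 6: append 1 -> log_len=5
Op 7: F0 acks idx 3 -> match: F0=4 F1=3 F2=1; commitIndex=3
Op 8: append 1 -> log_len=6
Op 9: F0 acks idx 5 -> match: F0=5 F1=3 F2=1; commitIndex=3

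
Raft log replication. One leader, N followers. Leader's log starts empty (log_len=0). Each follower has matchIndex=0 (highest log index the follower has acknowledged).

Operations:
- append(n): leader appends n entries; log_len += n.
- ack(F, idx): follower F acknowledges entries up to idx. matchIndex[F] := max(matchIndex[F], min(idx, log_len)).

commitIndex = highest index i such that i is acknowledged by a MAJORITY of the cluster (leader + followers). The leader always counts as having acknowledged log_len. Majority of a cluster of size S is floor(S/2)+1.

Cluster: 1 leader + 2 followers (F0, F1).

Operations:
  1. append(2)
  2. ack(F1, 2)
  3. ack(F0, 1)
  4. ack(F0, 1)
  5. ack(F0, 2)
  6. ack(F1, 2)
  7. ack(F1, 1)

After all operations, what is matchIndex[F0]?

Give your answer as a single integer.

Op 1: append 2 -> log_len=2
Op 2: F1 acks idx 2 -> match: F0=0 F1=2; commitIndex=2
Op 3: F0 acks idx 1 -> match: F0=1 F1=2; commitIndex=2
Op 4: F0 acks idx 1 -> match: F0=1 F1=2; commitIndex=2
Op 5: F0 acks idx 2 -> match: F0=2 F1=2; commitIndex=2
Op 6: F1 acks idx 2 -> match: F0=2 F1=2; commitIndex=2
Op 7: F1 acks idx 1 -> match: F0=2 F1=2; commitIndex=2

Answer: 2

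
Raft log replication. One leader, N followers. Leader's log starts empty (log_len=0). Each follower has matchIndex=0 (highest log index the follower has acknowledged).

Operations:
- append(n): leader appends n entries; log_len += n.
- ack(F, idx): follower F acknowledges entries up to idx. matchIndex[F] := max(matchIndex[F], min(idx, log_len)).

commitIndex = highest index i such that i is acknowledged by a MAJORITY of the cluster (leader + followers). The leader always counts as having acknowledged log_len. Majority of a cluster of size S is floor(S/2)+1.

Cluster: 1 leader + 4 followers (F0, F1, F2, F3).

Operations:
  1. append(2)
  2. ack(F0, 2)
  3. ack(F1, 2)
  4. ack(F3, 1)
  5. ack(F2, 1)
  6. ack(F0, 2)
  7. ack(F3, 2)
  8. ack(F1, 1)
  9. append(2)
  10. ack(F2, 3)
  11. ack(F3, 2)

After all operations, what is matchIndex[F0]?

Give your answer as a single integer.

Answer: 2

Derivation:
Op 1: append 2 -> log_len=2
Op 2: F0 acks idx 2 -> match: F0=2 F1=0 F2=0 F3=0; commitIndex=0
Op 3: F1 acks idx 2 -> match: F0=2 F1=2 F2=0 F3=0; commitIndex=2
Op 4: F3 acks idx 1 -> match: F0=2 F1=2 F2=0 F3=1; commitIndex=2
Op 5: F2 acks idx 1 -> match: F0=2 F1=2 F2=1 F3=1; commitIndex=2
Op 6: F0 acks idx 2 -> match: F0=2 F1=2 F2=1 F3=1; commitIndex=2
Op 7: F3 acks idx 2 -> match: F0=2 F1=2 F2=1 F3=2; commitIndex=2
Op 8: F1 acks idx 1 -> match: F0=2 F1=2 F2=1 F3=2; commitIndex=2
Op 9: append 2 -> log_len=4
Op 10: F2 acks idx 3 -> match: F0=2 F1=2 F2=3 F3=2; commitIndex=2
Op 11: F3 acks idx 2 -> match: F0=2 F1=2 F2=3 F3=2; commitIndex=2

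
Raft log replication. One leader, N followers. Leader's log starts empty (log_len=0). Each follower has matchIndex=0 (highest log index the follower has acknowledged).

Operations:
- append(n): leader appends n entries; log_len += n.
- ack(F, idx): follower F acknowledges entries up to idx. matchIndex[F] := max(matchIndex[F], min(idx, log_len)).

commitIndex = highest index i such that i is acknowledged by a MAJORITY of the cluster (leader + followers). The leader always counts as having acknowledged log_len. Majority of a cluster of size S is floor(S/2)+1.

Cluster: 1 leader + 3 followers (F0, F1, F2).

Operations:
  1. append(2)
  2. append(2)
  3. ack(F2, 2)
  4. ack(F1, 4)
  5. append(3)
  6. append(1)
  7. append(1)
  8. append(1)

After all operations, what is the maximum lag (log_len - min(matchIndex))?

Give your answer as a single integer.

Answer: 10

Derivation:
Op 1: append 2 -> log_len=2
Op 2: append 2 -> log_len=4
Op 3: F2 acks idx 2 -> match: F0=0 F1=0 F2=2; commitIndex=0
Op 4: F1 acks idx 4 -> match: F0=0 F1=4 F2=2; commitIndex=2
Op 5: append 3 -> log_len=7
Op 6: append 1 -> log_len=8
Op 7: append 1 -> log_len=9
Op 8: append 1 -> log_len=10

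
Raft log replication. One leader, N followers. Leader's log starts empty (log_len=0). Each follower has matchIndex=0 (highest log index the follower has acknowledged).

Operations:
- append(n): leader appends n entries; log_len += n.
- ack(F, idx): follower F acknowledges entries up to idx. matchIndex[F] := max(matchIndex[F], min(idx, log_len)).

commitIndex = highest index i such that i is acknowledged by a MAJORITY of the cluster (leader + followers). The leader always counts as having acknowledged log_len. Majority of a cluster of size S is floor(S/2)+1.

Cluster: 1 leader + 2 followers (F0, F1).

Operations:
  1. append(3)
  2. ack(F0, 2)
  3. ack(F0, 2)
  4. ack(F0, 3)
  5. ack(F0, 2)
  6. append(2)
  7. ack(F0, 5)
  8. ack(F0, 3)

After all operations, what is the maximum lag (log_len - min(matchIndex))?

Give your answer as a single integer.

Answer: 5

Derivation:
Op 1: append 3 -> log_len=3
Op 2: F0 acks idx 2 -> match: F0=2 F1=0; commitIndex=2
Op 3: F0 acks idx 2 -> match: F0=2 F1=0; commitIndex=2
Op 4: F0 acks idx 3 -> match: F0=3 F1=0; commitIndex=3
Op 5: F0 acks idx 2 -> match: F0=3 F1=0; commitIndex=3
Op 6: append 2 -> log_len=5
Op 7: F0 acks idx 5 -> match: F0=5 F1=0; commitIndex=5
Op 8: F0 acks idx 3 -> match: F0=5 F1=0; commitIndex=5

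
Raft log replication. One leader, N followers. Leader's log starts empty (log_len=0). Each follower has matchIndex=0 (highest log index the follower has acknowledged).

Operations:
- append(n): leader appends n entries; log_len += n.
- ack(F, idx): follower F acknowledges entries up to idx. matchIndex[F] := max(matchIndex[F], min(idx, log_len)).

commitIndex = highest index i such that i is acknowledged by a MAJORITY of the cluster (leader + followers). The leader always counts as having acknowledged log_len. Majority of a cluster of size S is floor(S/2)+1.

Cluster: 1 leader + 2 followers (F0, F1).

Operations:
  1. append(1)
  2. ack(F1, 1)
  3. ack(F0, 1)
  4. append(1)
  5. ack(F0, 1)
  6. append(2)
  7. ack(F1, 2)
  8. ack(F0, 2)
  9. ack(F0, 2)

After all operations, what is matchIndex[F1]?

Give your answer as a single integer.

Op 1: append 1 -> log_len=1
Op 2: F1 acks idx 1 -> match: F0=0 F1=1; commitIndex=1
Op 3: F0 acks idx 1 -> match: F0=1 F1=1; commitIndex=1
Op 4: append 1 -> log_len=2
Op 5: F0 acks idx 1 -> match: F0=1 F1=1; commitIndex=1
Op 6: append 2 -> log_len=4
Op 7: F1 acks idx 2 -> match: F0=1 F1=2; commitIndex=2
Op 8: F0 acks idx 2 -> match: F0=2 F1=2; commitIndex=2
Op 9: F0 acks idx 2 -> match: F0=2 F1=2; commitIndex=2

Answer: 2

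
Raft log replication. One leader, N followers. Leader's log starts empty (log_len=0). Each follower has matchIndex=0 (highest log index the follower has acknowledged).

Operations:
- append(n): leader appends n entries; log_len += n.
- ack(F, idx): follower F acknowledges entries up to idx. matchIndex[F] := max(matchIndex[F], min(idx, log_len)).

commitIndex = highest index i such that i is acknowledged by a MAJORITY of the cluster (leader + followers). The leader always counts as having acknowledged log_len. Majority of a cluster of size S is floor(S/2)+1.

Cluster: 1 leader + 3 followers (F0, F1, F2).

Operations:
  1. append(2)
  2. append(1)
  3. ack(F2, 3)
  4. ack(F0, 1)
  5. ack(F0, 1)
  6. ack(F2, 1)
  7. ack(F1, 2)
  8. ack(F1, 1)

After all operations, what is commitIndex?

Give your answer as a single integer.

Answer: 2

Derivation:
Op 1: append 2 -> log_len=2
Op 2: append 1 -> log_len=3
Op 3: F2 acks idx 3 -> match: F0=0 F1=0 F2=3; commitIndex=0
Op 4: F0 acks idx 1 -> match: F0=1 F1=0 F2=3; commitIndex=1
Op 5: F0 acks idx 1 -> match: F0=1 F1=0 F2=3; commitIndex=1
Op 6: F2 acks idx 1 -> match: F0=1 F1=0 F2=3; commitIndex=1
Op 7: F1 acks idx 2 -> match: F0=1 F1=2 F2=3; commitIndex=2
Op 8: F1 acks idx 1 -> match: F0=1 F1=2 F2=3; commitIndex=2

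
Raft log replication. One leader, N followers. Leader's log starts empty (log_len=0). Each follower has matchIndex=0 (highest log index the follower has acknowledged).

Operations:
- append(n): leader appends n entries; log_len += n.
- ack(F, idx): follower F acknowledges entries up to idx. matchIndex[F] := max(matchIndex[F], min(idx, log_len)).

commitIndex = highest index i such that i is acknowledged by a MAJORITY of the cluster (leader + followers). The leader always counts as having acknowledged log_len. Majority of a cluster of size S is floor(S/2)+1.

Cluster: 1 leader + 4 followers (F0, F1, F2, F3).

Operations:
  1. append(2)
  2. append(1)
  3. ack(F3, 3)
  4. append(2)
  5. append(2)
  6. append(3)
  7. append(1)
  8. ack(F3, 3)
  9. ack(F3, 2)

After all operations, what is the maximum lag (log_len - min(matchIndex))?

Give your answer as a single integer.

Op 1: append 2 -> log_len=2
Op 2: append 1 -> log_len=3
Op 3: F3 acks idx 3 -> match: F0=0 F1=0 F2=0 F3=3; commitIndex=0
Op 4: append 2 -> log_len=5
Op 5: append 2 -> log_len=7
Op 6: append 3 -> log_len=10
Op 7: append 1 -> log_len=11
Op 8: F3 acks idx 3 -> match: F0=0 F1=0 F2=0 F3=3; commitIndex=0
Op 9: F3 acks idx 2 -> match: F0=0 F1=0 F2=0 F3=3; commitIndex=0

Answer: 11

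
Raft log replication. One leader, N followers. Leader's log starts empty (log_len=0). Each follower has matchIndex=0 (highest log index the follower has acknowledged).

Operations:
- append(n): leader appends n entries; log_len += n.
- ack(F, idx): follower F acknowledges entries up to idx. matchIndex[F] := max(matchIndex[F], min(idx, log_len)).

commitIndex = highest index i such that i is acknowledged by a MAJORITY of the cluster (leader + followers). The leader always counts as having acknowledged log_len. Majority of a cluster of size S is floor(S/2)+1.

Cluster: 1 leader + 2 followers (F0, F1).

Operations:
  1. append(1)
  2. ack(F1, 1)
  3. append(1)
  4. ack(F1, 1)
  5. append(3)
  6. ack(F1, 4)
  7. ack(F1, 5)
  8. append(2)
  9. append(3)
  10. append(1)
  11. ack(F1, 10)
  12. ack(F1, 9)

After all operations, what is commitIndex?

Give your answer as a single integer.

Answer: 10

Derivation:
Op 1: append 1 -> log_len=1
Op 2: F1 acks idx 1 -> match: F0=0 F1=1; commitIndex=1
Op 3: append 1 -> log_len=2
Op 4: F1 acks idx 1 -> match: F0=0 F1=1; commitIndex=1
Op 5: append 3 -> log_len=5
Op 6: F1 acks idx 4 -> match: F0=0 F1=4; commitIndex=4
Op 7: F1 acks idx 5 -> match: F0=0 F1=5; commitIndex=5
Op 8: append 2 -> log_len=7
Op 9: append 3 -> log_len=10
Op 10: append 1 -> log_len=11
Op 11: F1 acks idx 10 -> match: F0=0 F1=10; commitIndex=10
Op 12: F1 acks idx 9 -> match: F0=0 F1=10; commitIndex=10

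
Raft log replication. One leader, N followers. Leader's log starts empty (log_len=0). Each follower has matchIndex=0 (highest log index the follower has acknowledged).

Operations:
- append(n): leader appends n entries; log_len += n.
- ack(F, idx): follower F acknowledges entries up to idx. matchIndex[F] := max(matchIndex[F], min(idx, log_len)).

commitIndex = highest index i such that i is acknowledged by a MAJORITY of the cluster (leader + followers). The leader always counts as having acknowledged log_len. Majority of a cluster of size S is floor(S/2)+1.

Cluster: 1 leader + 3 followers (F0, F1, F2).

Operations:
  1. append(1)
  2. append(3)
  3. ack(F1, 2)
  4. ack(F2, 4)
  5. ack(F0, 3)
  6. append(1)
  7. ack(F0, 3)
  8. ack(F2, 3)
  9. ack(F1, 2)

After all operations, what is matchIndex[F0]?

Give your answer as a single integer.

Answer: 3

Derivation:
Op 1: append 1 -> log_len=1
Op 2: append 3 -> log_len=4
Op 3: F1 acks idx 2 -> match: F0=0 F1=2 F2=0; commitIndex=0
Op 4: F2 acks idx 4 -> match: F0=0 F1=2 F2=4; commitIndex=2
Op 5: F0 acks idx 3 -> match: F0=3 F1=2 F2=4; commitIndex=3
Op 6: append 1 -> log_len=5
Op 7: F0 acks idx 3 -> match: F0=3 F1=2 F2=4; commitIndex=3
Op 8: F2 acks idx 3 -> match: F0=3 F1=2 F2=4; commitIndex=3
Op 9: F1 acks idx 2 -> match: F0=3 F1=2 F2=4; commitIndex=3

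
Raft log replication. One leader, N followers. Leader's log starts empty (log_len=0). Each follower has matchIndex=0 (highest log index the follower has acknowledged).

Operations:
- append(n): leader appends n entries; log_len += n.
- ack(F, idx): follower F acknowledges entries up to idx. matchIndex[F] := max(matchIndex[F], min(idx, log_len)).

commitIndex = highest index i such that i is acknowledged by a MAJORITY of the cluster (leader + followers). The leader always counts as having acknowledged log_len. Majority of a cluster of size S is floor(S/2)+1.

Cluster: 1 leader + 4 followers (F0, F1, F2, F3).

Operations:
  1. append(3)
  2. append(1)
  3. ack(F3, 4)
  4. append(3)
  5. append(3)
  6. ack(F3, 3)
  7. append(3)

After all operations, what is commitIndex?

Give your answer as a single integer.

Op 1: append 3 -> log_len=3
Op 2: append 1 -> log_len=4
Op 3: F3 acks idx 4 -> match: F0=0 F1=0 F2=0 F3=4; commitIndex=0
Op 4: append 3 -> log_len=7
Op 5: append 3 -> log_len=10
Op 6: F3 acks idx 3 -> match: F0=0 F1=0 F2=0 F3=4; commitIndex=0
Op 7: append 3 -> log_len=13

Answer: 0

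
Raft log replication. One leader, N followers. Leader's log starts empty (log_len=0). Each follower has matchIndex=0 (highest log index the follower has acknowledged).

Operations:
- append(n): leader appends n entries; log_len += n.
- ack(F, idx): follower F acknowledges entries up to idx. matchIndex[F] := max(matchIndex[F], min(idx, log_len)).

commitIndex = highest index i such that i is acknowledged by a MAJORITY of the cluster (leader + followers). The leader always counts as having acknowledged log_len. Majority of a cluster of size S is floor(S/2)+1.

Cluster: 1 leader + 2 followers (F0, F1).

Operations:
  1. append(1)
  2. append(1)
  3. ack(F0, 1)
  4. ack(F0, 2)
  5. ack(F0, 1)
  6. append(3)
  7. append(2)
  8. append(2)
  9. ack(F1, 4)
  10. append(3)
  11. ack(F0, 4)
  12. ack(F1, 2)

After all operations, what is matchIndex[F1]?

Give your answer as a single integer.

Answer: 4

Derivation:
Op 1: append 1 -> log_len=1
Op 2: append 1 -> log_len=2
Op 3: F0 acks idx 1 -> match: F0=1 F1=0; commitIndex=1
Op 4: F0 acks idx 2 -> match: F0=2 F1=0; commitIndex=2
Op 5: F0 acks idx 1 -> match: F0=2 F1=0; commitIndex=2
Op 6: append 3 -> log_len=5
Op 7: append 2 -> log_len=7
Op 8: append 2 -> log_len=9
Op 9: F1 acks idx 4 -> match: F0=2 F1=4; commitIndex=4
Op 10: append 3 -> log_len=12
Op 11: F0 acks idx 4 -> match: F0=4 F1=4; commitIndex=4
Op 12: F1 acks idx 2 -> match: F0=4 F1=4; commitIndex=4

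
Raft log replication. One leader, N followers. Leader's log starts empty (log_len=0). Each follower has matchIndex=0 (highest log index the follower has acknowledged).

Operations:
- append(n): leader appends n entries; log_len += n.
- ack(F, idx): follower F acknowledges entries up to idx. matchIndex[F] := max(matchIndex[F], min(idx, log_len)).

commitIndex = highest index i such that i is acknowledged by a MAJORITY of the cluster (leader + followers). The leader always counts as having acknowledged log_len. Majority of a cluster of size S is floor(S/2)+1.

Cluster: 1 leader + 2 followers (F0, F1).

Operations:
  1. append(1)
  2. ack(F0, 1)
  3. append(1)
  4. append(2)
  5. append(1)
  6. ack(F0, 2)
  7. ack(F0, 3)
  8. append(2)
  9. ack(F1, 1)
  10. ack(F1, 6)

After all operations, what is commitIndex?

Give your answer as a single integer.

Answer: 6

Derivation:
Op 1: append 1 -> log_len=1
Op 2: F0 acks idx 1 -> match: F0=1 F1=0; commitIndex=1
Op 3: append 1 -> log_len=2
Op 4: append 2 -> log_len=4
Op 5: append 1 -> log_len=5
Op 6: F0 acks idx 2 -> match: F0=2 F1=0; commitIndex=2
Op 7: F0 acks idx 3 -> match: F0=3 F1=0; commitIndex=3
Op 8: append 2 -> log_len=7
Op 9: F1 acks idx 1 -> match: F0=3 F1=1; commitIndex=3
Op 10: F1 acks idx 6 -> match: F0=3 F1=6; commitIndex=6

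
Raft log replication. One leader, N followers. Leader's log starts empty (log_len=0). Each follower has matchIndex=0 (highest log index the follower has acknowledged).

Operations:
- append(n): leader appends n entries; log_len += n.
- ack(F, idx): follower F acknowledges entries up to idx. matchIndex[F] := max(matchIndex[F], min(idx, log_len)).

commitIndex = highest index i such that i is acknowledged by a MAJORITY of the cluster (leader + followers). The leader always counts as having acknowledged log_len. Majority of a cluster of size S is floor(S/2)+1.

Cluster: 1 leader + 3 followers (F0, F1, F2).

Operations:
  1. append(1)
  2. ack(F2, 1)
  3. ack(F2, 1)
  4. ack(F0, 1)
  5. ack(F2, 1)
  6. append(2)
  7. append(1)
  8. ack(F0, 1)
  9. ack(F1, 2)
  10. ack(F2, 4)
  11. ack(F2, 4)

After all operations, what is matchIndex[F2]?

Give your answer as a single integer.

Op 1: append 1 -> log_len=1
Op 2: F2 acks idx 1 -> match: F0=0 F1=0 F2=1; commitIndex=0
Op 3: F2 acks idx 1 -> match: F0=0 F1=0 F2=1; commitIndex=0
Op 4: F0 acks idx 1 -> match: F0=1 F1=0 F2=1; commitIndex=1
Op 5: F2 acks idx 1 -> match: F0=1 F1=0 F2=1; commitIndex=1
Op 6: append 2 -> log_len=3
Op 7: append 1 -> log_len=4
Op 8: F0 acks idx 1 -> match: F0=1 F1=0 F2=1; commitIndex=1
Op 9: F1 acks idx 2 -> match: F0=1 F1=2 F2=1; commitIndex=1
Op 10: F2 acks idx 4 -> match: F0=1 F1=2 F2=4; commitIndex=2
Op 11: F2 acks idx 4 -> match: F0=1 F1=2 F2=4; commitIndex=2

Answer: 4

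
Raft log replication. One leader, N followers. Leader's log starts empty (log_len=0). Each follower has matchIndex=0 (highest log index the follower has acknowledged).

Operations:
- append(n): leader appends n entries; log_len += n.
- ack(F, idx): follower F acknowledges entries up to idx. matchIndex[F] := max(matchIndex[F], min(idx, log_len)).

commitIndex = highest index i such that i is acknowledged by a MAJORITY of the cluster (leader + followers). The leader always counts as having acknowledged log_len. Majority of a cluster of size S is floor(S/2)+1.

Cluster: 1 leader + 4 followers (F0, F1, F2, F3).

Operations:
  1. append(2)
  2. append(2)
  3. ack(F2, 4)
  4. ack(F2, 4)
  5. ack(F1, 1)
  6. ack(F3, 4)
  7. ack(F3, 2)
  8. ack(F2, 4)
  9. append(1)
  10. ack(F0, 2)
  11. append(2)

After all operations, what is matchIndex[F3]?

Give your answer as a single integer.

Op 1: append 2 -> log_len=2
Op 2: append 2 -> log_len=4
Op 3: F2 acks idx 4 -> match: F0=0 F1=0 F2=4 F3=0; commitIndex=0
Op 4: F2 acks idx 4 -> match: F0=0 F1=0 F2=4 F3=0; commitIndex=0
Op 5: F1 acks idx 1 -> match: F0=0 F1=1 F2=4 F3=0; commitIndex=1
Op 6: F3 acks idx 4 -> match: F0=0 F1=1 F2=4 F3=4; commitIndex=4
Op 7: F3 acks idx 2 -> match: F0=0 F1=1 F2=4 F3=4; commitIndex=4
Op 8: F2 acks idx 4 -> match: F0=0 F1=1 F2=4 F3=4; commitIndex=4
Op 9: append 1 -> log_len=5
Op 10: F0 acks idx 2 -> match: F0=2 F1=1 F2=4 F3=4; commitIndex=4
Op 11: append 2 -> log_len=7

Answer: 4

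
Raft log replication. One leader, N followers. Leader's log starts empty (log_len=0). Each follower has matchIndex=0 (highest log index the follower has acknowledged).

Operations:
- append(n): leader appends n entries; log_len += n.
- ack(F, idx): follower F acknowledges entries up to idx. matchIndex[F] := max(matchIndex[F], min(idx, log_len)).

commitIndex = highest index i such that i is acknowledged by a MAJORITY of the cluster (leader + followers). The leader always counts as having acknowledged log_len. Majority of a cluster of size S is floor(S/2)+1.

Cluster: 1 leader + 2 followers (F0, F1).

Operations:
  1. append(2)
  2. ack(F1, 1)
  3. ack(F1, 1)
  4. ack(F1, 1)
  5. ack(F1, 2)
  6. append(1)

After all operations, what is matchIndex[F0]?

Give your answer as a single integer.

Answer: 0

Derivation:
Op 1: append 2 -> log_len=2
Op 2: F1 acks idx 1 -> match: F0=0 F1=1; commitIndex=1
Op 3: F1 acks idx 1 -> match: F0=0 F1=1; commitIndex=1
Op 4: F1 acks idx 1 -> match: F0=0 F1=1; commitIndex=1
Op 5: F1 acks idx 2 -> match: F0=0 F1=2; commitIndex=2
Op 6: append 1 -> log_len=3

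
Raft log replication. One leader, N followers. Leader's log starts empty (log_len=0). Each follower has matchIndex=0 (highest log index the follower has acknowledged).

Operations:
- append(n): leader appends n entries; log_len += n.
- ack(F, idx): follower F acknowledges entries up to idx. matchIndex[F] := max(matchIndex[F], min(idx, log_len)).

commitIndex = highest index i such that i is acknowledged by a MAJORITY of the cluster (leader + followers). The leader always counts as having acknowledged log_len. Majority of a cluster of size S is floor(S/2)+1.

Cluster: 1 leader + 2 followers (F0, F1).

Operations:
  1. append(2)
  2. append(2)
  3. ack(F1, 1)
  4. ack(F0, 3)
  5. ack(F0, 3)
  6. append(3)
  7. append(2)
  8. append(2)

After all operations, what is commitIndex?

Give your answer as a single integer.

Answer: 3

Derivation:
Op 1: append 2 -> log_len=2
Op 2: append 2 -> log_len=4
Op 3: F1 acks idx 1 -> match: F0=0 F1=1; commitIndex=1
Op 4: F0 acks idx 3 -> match: F0=3 F1=1; commitIndex=3
Op 5: F0 acks idx 3 -> match: F0=3 F1=1; commitIndex=3
Op 6: append 3 -> log_len=7
Op 7: append 2 -> log_len=9
Op 8: append 2 -> log_len=11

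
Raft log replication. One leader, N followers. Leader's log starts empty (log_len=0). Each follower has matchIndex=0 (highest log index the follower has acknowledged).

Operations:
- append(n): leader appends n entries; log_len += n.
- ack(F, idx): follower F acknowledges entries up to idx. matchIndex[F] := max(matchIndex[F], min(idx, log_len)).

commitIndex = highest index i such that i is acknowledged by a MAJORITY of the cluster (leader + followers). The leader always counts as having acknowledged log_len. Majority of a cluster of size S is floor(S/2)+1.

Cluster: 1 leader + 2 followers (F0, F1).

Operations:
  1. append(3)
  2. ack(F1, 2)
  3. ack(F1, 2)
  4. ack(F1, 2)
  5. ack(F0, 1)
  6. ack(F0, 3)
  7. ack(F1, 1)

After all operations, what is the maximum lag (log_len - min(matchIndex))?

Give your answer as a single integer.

Answer: 1

Derivation:
Op 1: append 3 -> log_len=3
Op 2: F1 acks idx 2 -> match: F0=0 F1=2; commitIndex=2
Op 3: F1 acks idx 2 -> match: F0=0 F1=2; commitIndex=2
Op 4: F1 acks idx 2 -> match: F0=0 F1=2; commitIndex=2
Op 5: F0 acks idx 1 -> match: F0=1 F1=2; commitIndex=2
Op 6: F0 acks idx 3 -> match: F0=3 F1=2; commitIndex=3
Op 7: F1 acks idx 1 -> match: F0=3 F1=2; commitIndex=3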